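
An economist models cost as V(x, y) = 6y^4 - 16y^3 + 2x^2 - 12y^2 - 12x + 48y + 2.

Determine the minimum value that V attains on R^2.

V(x,y) separates as P(x) + Q(y) + 2, so its minimum is min P + min Q + 2.
P'(x) = 4x - 12 vanishes at x ∈ {3}; Q'(y) = 24(y - 2)(y - 1)(y + 1) vanishes at y ∈ {-1, 1, 2}.
Local minima of P (where P''>0): P(3)=-18. Local minima of Q: Q(-1)=-38, Q(2)=16.
So the global minimum of V is P(3) + Q(-1) + 2 = -18 − 38 + 2 = -54, attained at (3, -1).

-54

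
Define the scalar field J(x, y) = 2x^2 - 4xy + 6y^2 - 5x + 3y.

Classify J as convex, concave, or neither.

convex

J is quadratic, so its Hessian is the constant matrix H = [[4, -4], [-4, 12]].
det(H) = 32, tr(H) = 16.
det(H) > 0 and tr(H) > 0, so H is positive definite everywhere: convex.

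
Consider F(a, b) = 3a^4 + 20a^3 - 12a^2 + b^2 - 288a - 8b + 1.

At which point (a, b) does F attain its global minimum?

(2, 4)

F(a,b) separates as P(a) + Q(b) + 1, so its minimum is min P + min Q + 1.
P'(a) = 12(a - 2)(a + 3)(a + 4) vanishes at a ∈ {-4, -3, 2}; Q'(b) = 2b - 8 vanishes at b ∈ {4}.
Local minima of P (where P''>0): P(-4)=448, P(2)=-416. Local minima of Q: Q(4)=-16.
So the global minimum of F is P(2) + Q(4) + 1 = -416 − 16 + 1 = -431, attained at (2, 4).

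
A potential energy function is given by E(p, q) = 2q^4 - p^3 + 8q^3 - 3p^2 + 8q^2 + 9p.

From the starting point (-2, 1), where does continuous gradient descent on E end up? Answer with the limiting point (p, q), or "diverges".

E is separable, so gradient descent decouples: p follows -∂E/∂p, q follows -∂E/∂q.
∂E/∂p = -3(p - 1)(p + 3); at p=-2 this is 9, so p decreases.
∂E/∂q = 8q(q + 1)(q + 2); at q=1 this is 48, so q decreases.
p converges to its nearest critical value -3 (a local min of the p-part); q converges to 0. The iterate converges to (-3, 0).

(-3, 0)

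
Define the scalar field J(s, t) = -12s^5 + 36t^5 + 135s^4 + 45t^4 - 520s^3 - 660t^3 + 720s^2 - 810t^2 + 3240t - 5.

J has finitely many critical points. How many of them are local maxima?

J separates as a function of s plus a function of t, so ∇J=0 decouples.
∂J/∂s = -60s(s - 4)(s - 3)(s - 2) = 0 at s ∈ {0, 2, 3, 4}; ∂J/∂t = 180(t - 3)(t - 1)(t + 2)(t + 3) = 0 at t ∈ {-3, -2, 1, 3}.
The Hessian is diagonal: diag(J_ss, J_tt). Second derivatives: J_ss(0)=1440, J_ss(2)=-240, J_ss(3)=180, J_ss(4)=-480; J_tt(-3)=-4320, J_tt(-2)=2700, J_tt(1)=-4320, J_tt(3)=10800.
Local maxima occur where both diagonal entries negative: (2, -3), (2, 1), (4, -3), (4, 1). Count: 4.

4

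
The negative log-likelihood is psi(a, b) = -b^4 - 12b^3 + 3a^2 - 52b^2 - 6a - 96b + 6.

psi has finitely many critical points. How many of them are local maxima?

0

psi separates as a function of a plus a function of b, so ∇psi=0 decouples.
∂psi/∂a = 6(a - 1) = 0 at a ∈ {1}; ∂psi/∂b = -4(b + 2)(b + 3)(b + 4) = 0 at b ∈ {-4, -3, -2}.
The Hessian is diagonal: diag(psi_aa, psi_bb). Second derivatives: psi_aa(1)=6; psi_bb(-4)=-8, psi_bb(-3)=4, psi_bb(-2)=-8.
Local maxima occur where both diagonal entries negative: none. Count: 0.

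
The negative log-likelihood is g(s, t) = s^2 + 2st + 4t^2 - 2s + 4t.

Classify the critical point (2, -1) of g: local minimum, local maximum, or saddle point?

The Hessian of g is constant: H = [[2, 2], [2, 8]].
det(H) = 2·8 − 2² = 12.
det(H) > 0 and tr(H) = 10 > 0, so H is positive definite and the point is a local minimum.

local minimum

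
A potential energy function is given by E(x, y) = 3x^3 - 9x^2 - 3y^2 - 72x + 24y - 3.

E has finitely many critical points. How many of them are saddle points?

E separates as a function of x plus a function of y, so ∇E=0 decouples.
∂E/∂x = 9(x - 4)(x + 2) = 0 at x ∈ {-2, 4}; ∂E/∂y = -6(y - 4) = 0 at y ∈ {4}.
The Hessian is diagonal: diag(E_xx, E_yy). Second derivatives: E_xx(-2)=-54, E_xx(4)=54; E_yy(4)=-6.
Saddle points occur where the two diagonal entries have opposite signs: (4, 4). Count: 1.

1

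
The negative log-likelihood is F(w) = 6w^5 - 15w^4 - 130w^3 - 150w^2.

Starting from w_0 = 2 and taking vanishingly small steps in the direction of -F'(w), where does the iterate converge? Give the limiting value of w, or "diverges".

5

F'(w) = 30w(w - 5)(w + 1)(w + 2), so F'(2) = -2160.
Gradient descent moves in the -F' direction, i.e. w is increasing.
The nearest critical point in that direction is w = 5, where F'' = 6300 > 0 (a local minimum). The iterate converges there.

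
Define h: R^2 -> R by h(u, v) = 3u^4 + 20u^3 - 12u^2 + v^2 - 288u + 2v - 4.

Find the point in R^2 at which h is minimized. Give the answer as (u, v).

(2, -1)

h(u,v) separates as P(u) + Q(v) − 4, so its minimum is min P + min Q − 4.
P'(u) = 12(u - 2)(u + 3)(u + 4) vanishes at u ∈ {-4, -3, 2}; Q'(v) = 2v + 2 vanishes at v ∈ {-1}.
Local minima of P (where P''>0): P(-4)=448, P(2)=-416. Local minima of Q: Q(-1)=-1.
So the global minimum of h is P(2) + Q(-1) − 4 = -416 − 1 − 4 = -421, attained at (2, -1).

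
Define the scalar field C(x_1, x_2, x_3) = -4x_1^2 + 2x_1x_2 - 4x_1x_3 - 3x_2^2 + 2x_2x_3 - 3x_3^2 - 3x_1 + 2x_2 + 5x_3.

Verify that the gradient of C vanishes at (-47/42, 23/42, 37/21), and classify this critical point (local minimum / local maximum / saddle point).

local maximum

∇C = (-8x_1 + 2x_2 - 4x_3 - 3, 2x_1 - 6x_2 + 2x_3 + 2, -4x_1 + 2x_2 - 6x_3 + 5); substituting (-47/42, 23/42, 37/21) gives ∇C = (0, 0, 0), so (-47/42, 23/42, 37/21) is indeed a critical point.
The Hessian is constant: H = [[-8, 2, -4], [2, -6, 2], [-4, 2, -6]].
Leading principal minors: Δ₁ = -8, Δ₂ = 44, Δ₃ = -168.
The minors alternate sign starting negative (−, +, −), so H is negative definite: a local maximum.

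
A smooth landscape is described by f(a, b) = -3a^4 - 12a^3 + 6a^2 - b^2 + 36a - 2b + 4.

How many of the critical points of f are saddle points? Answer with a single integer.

f separates as a function of a plus a function of b, so ∇f=0 decouples.
∂f/∂a = -12(a - 1)(a + 1)(a + 3) = 0 at a ∈ {-3, -1, 1}; ∂f/∂b = -2(b + 1) = 0 at b ∈ {-1}.
The Hessian is diagonal: diag(f_aa, f_bb). Second derivatives: f_aa(-3)=-96, f_aa(-1)=48, f_aa(1)=-96; f_bb(-1)=-2.
Saddle points occur where the two diagonal entries have opposite signs: (-1, -1). Count: 1.

1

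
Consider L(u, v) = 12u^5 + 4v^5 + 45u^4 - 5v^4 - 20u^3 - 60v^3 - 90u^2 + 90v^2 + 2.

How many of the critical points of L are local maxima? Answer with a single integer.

4

L separates as a function of u plus a function of v, so ∇L=0 decouples.
∂L/∂u = 60u(u - 1)(u + 1)(u + 3) = 0 at u ∈ {-3, -1, 0, 1}; ∂L/∂v = 20v(v - 3)(v - 1)(v + 3) = 0 at v ∈ {-3, 0, 1, 3}.
The Hessian is diagonal: diag(L_uu, L_vv). Second derivatives: L_uu(-3)=-1440, L_uu(-1)=240, L_uu(0)=-180, L_uu(1)=480; L_vv(-3)=-1440, L_vv(0)=180, L_vv(1)=-160, L_vv(3)=720.
Local maxima occur where both diagonal entries negative: (-3, -3), (-3, 1), (0, -3), (0, 1). Count: 4.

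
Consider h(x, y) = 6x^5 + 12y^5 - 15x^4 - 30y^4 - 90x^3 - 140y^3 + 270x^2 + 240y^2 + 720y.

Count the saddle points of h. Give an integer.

8

h separates as a function of x plus a function of y, so ∇h=0 decouples.
∂h/∂x = 30x(x - 3)(x - 2)(x + 3) = 0 at x ∈ {-3, 0, 2, 3}; ∂h/∂y = 60(y - 3)(y - 2)(y + 1)(y + 2) = 0 at y ∈ {-2, -1, 2, 3}.
The Hessian is diagonal: diag(h_xx, h_yy). Second derivatives: h_xx(-3)=-2700, h_xx(0)=540, h_xx(2)=-300, h_xx(3)=540; h_yy(-2)=-1200, h_yy(-1)=720, h_yy(2)=-720, h_yy(3)=1200.
Saddle points occur where the two diagonal entries have opposite signs: (-3, -1), (-3, 3), (0, -2), (0, 2), (2, -1), (2, 3), (3, -2), (3, 2). Count: 8.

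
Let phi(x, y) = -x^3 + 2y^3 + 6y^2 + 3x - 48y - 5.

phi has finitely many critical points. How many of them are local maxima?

phi separates as a function of x plus a function of y, so ∇phi=0 decouples.
∂phi/∂x = -3(x - 1)(x + 1) = 0 at x ∈ {-1, 1}; ∂phi/∂y = 6(y - 2)(y + 4) = 0 at y ∈ {-4, 2}.
The Hessian is diagonal: diag(phi_xx, phi_yy). Second derivatives: phi_xx(-1)=6, phi_xx(1)=-6; phi_yy(-4)=-36, phi_yy(2)=36.
Local maxima occur where both diagonal entries negative: (1, -4). Count: 1.

1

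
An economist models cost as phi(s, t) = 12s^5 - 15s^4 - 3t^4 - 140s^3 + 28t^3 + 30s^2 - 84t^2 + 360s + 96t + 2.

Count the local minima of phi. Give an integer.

phi separates as a function of s plus a function of t, so ∇phi=0 decouples.
∂phi/∂s = 60(s - 3)(s - 1)(s + 1)(s + 2) = 0 at s ∈ {-2, -1, 1, 3}; ∂phi/∂t = -12(t - 4)(t - 2)(t - 1) = 0 at t ∈ {1, 2, 4}.
The Hessian is diagonal: diag(phi_ss, phi_tt). Second derivatives: phi_ss(-2)=-900, phi_ss(-1)=480, phi_ss(1)=-720, phi_ss(3)=2400; phi_tt(1)=-36, phi_tt(2)=24, phi_tt(4)=-72.
Local minima occur where both diagonal entries positive: (-1, 2), (3, 2). Count: 2.

2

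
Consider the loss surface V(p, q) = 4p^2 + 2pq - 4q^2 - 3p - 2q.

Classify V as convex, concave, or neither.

neither

V is quadratic, so its Hessian is the constant matrix H = [[8, 2], [2, -8]].
det(H) = -68, tr(H) = 0.
det(H) < 0, so H is indefinite: neither convex nor concave.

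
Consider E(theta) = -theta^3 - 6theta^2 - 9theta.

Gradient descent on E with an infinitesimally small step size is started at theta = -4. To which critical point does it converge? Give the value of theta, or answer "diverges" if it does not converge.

-3

E'(theta) = -3(theta + 1)(theta + 3), so E'(-4) = -9.
Gradient descent moves in the -E' direction, i.e. theta is increasing.
The nearest critical point in that direction is theta = -3, where E'' = 6 > 0 (a local minimum). The iterate converges there.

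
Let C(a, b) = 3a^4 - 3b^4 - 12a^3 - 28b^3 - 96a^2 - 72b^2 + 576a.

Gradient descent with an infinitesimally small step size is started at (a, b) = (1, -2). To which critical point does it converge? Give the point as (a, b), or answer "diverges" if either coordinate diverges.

(-4, -3)

C is separable, so gradient descent decouples: a follows -∂C/∂a, b follows -∂C/∂b.
∂C/∂a = 12(a - 4)(a - 3)(a + 4); at a=1 this is 360, so a decreases.
∂C/∂b = -12b(b + 3)(b + 4); at b=-2 this is 48, so b decreases.
a converges to its nearest critical value -4 (a local min of the a-part); b converges to -3. The iterate converges to (-4, -3).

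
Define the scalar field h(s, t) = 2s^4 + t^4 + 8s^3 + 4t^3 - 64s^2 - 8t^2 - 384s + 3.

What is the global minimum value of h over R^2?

-1661

h(s,t) separates as P(s) + Q(t) + 3, so its minimum is min P + min Q + 3.
P'(s) = 8(s - 4)(s + 3)(s + 4) vanishes at s ∈ {-4, -3, 4}; Q'(t) = 4t(t - 1)(t + 4) vanishes at t ∈ {-4, 0, 1}.
Local minima of P (where P''>0): P(-4)=512, P(4)=-1536. Local minima of Q: Q(-4)=-128, Q(1)=-3.
So the global minimum of h is P(4) + Q(-4) + 3 = -1536 − 128 + 3 = -1661, attained at (4, -4).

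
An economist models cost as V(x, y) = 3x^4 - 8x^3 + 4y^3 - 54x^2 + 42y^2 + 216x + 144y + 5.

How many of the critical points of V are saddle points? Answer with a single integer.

V separates as a function of x plus a function of y, so ∇V=0 decouples.
∂V/∂x = 12(x - 3)(x - 2)(x + 3) = 0 at x ∈ {-3, 2, 3}; ∂V/∂y = 12(y + 3)(y + 4) = 0 at y ∈ {-4, -3}.
The Hessian is diagonal: diag(V_xx, V_yy). Second derivatives: V_xx(-3)=360, V_xx(2)=-60, V_xx(3)=72; V_yy(-4)=-12, V_yy(-3)=12.
Saddle points occur where the two diagonal entries have opposite signs: (-3, -4), (2, -3), (3, -4). Count: 3.

3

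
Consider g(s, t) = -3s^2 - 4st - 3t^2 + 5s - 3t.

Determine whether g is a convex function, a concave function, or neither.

g is quadratic, so its Hessian is the constant matrix H = [[-6, -4], [-4, -6]].
det(H) = 20, tr(H) = -12.
det(H) > 0 and tr(H) < 0, so H is negative definite everywhere: concave.

concave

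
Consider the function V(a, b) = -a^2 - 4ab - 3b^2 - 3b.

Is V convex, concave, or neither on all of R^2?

neither

V is quadratic, so its Hessian is the constant matrix H = [[-2, -4], [-4, -6]].
det(H) = -4, tr(H) = -8.
det(H) < 0, so H is indefinite: neither convex nor concave.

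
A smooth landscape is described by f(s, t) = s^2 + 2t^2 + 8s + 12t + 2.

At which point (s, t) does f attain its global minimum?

(-4, -3)

f(s,t) separates as P(s) + Q(t) + 2, so its minimum is min P + min Q + 2.
P'(s) = 2s + 8 vanishes at s ∈ {-4}; Q'(t) = 4(t + 3) vanishes at t ∈ {-3}.
Local minima of P (where P''>0): P(-4)=-16. Local minima of Q: Q(-3)=-18.
So the global minimum of f is P(-4) + Q(-3) + 2 = -16 − 18 + 2 = -32, attained at (-4, -3).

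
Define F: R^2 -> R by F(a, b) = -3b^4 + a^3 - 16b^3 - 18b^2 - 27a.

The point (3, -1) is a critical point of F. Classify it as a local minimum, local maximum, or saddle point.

local minimum

The mixed partial ∂²F/∂a∂b is 0, so the Hessian at any point is diag(F_aa, F_bb) = diag(6a, -12(3b^2 + 8b + 3)).
At (3, -1): H = diag(18, 24).
Both eigenvalues are positive, so H is positive definite: a local minimum.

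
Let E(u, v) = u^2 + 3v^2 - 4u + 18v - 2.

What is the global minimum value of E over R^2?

-33

E(u,v) separates as P(u) + Q(v) − 2, so its minimum is min P + min Q − 2.
P'(u) = 2u - 4 vanishes at u ∈ {2}; Q'(v) = 6v + 18 vanishes at v ∈ {-3}.
Local minima of P (where P''>0): P(2)=-4. Local minima of Q: Q(-3)=-27.
So the global minimum of E is P(2) + Q(-3) − 2 = -4 − 27 − 2 = -33, attained at (2, -3).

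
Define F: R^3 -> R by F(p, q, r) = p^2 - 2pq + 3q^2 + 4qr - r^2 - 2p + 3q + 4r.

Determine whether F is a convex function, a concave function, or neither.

neither

F is quadratic, so its Hessian is the constant matrix H = [[2, -2, 0], [-2, 6, 4], [0, 4, -2]].
Leading principal minors: 2, 8, -48.
Neither pattern holds ⇒ H is indefinite ⇒ neither convex nor concave.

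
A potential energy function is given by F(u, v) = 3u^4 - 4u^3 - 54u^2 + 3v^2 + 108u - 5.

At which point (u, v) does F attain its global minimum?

F(u,v) separates as P(u) + Q(v) − 5, so its minimum is min P + min Q − 5.
P'(u) = 12(u - 3)(u - 1)(u + 3) vanishes at u ∈ {-3, 1, 3}; Q'(v) = 6v vanishes at v ∈ {0}.
Local minima of P (where P''>0): P(-3)=-459, P(3)=-27. Local minima of Q: Q(0)=0.
So the global minimum of F is P(-3) + Q(0) − 5 = -459 + 0 − 5 = -464, attained at (-3, 0).

(-3, 0)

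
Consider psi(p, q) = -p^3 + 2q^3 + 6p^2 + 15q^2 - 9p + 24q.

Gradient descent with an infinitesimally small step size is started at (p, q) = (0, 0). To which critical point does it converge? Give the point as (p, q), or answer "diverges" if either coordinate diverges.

psi is separable, so gradient descent decouples: p follows -∂psi/∂p, q follows -∂psi/∂q.
∂psi/∂p = -3(p - 3)(p - 1); at p=0 this is -9, so p increases.
∂psi/∂q = 6(q + 1)(q + 4); at q=0 this is 24, so q decreases.
p converges to its nearest critical value 1 (a local min of the p-part); q converges to -1. The iterate converges to (1, -1).

(1, -1)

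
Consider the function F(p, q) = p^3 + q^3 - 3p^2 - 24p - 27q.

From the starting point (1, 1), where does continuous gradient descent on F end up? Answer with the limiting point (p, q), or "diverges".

(4, 3)

F is separable, so gradient descent decouples: p follows -∂F/∂p, q follows -∂F/∂q.
∂F/∂p = 3(p - 4)(p + 2); at p=1 this is -27, so p increases.
∂F/∂q = 3(q - 3)(q + 3); at q=1 this is -24, so q increases.
p converges to its nearest critical value 4 (a local min of the p-part); q converges to 3. The iterate converges to (4, 3).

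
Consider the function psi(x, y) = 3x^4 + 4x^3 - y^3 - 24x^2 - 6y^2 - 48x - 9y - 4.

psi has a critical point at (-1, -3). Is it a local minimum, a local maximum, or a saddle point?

The mixed partial ∂²psi/∂x∂y is 0, so the Hessian at any point is diag(psi_xx, psi_yy) = diag(12(3x^2 + 2x - 4), -6(y + 2)).
At (-1, -3): H = diag(-36, 6).
The eigenvalues have opposite signs, so H is indefinite: a saddle point.

saddle point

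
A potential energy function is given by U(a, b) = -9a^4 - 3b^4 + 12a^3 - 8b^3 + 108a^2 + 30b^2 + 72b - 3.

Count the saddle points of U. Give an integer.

4

U separates as a function of a plus a function of b, so ∇U=0 decouples.
∂U/∂a = -36a(a - 3)(a + 2) = 0 at a ∈ {-2, 0, 3}; ∂U/∂b = -12(b - 2)(b + 1)(b + 3) = 0 at b ∈ {-3, -1, 2}.
The Hessian is diagonal: diag(U_aa, U_bb). Second derivatives: U_aa(-2)=-360, U_aa(0)=216, U_aa(3)=-540; U_bb(-3)=-120, U_bb(-1)=72, U_bb(2)=-180.
Saddle points occur where the two diagonal entries have opposite signs: (-2, -1), (0, -3), (0, 2), (3, -1). Count: 4.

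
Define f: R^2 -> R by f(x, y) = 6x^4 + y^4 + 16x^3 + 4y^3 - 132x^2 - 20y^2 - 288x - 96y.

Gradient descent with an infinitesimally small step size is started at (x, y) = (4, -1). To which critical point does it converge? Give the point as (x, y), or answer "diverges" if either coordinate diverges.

(3, 3)

f is separable, so gradient descent decouples: x follows -∂f/∂x, y follows -∂f/∂y.
∂f/∂x = 24(x - 3)(x + 1)(x + 4); at x=4 this is 960, so x decreases.
∂f/∂y = 4(y - 3)(y + 2)(y + 4); at y=-1 this is -48, so y increases.
x converges to its nearest critical value 3 (a local min of the x-part); y converges to 3. The iterate converges to (3, 3).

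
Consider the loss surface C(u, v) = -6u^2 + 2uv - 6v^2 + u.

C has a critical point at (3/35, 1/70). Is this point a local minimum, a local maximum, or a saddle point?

local maximum

The Hessian of C is constant: H = [[-12, 2], [2, -12]].
det(H) = (-12)·(-12) − 2² = 140.
det(H) > 0 and tr(H) = -24 < 0, so H is negative definite and the point is a local maximum.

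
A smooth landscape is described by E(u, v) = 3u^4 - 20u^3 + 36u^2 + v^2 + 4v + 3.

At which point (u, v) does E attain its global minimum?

(0, -2)

E(u,v) separates as P(u) + Q(v) + 3, so its minimum is min P + min Q + 3.
P'(u) = 12u(u - 3)(u - 2) vanishes at u ∈ {0, 2, 3}; Q'(v) = 2v + 4 vanishes at v ∈ {-2}.
Local minima of P (where P''>0): P(0)=0, P(3)=27. Local minima of Q: Q(-2)=-4.
So the global minimum of E is P(0) + Q(-2) + 3 = 0 − 4 + 3 = -1, attained at (0, -2).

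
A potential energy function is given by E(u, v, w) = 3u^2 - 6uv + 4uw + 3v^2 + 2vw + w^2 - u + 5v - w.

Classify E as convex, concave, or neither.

neither

E is quadratic, so its Hessian is the constant matrix H = [[6, -6, 4], [-6, 6, 2], [4, 2, 2]].
Leading principal minors: 6, 0, -216.
Neither pattern holds ⇒ H is indefinite ⇒ neither convex nor concave.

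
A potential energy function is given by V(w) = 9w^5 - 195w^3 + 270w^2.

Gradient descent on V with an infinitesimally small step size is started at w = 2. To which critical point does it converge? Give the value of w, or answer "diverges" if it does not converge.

3

V'(w) = 45w(w - 3)(w - 1)(w + 4), so V'(2) = -540.
Gradient descent moves in the -V' direction, i.e. w is increasing.
The nearest critical point in that direction is w = 3, where V'' = 1890 > 0 (a local minimum). The iterate converges there.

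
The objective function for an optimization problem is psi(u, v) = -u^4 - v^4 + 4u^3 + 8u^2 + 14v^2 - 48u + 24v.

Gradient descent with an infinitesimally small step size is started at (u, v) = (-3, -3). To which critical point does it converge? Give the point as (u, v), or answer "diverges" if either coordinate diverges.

psi is separable, so gradient descent decouples: u follows -∂psi/∂u, v follows -∂psi/∂v.
∂psi/∂u = -4(u - 3)(u - 2)(u + 2); at u=-3 this is 120, so u decreases.
∂psi/∂v = -4(v - 3)(v + 1)(v + 2); at v=-3 this is 48, so v decreases.
The u-coordinate has no critical point in that direction and runs off to infinity.

diverges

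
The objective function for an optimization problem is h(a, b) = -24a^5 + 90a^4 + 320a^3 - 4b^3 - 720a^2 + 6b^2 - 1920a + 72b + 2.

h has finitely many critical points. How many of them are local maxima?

2

h separates as a function of a plus a function of b, so ∇h=0 decouples.
∂h/∂a = -120(a - 4)(a - 2)(a + 1)(a + 2) = 0 at a ∈ {-2, -1, 2, 4}; ∂h/∂b = -12(b - 3)(b + 2) = 0 at b ∈ {-2, 3}.
The Hessian is diagonal: diag(h_aa, h_bb). Second derivatives: h_aa(-2)=2880, h_aa(-1)=-1800, h_aa(2)=2880, h_aa(4)=-7200; h_bb(-2)=60, h_bb(3)=-60.
Local maxima occur where both diagonal entries negative: (-1, 3), (4, 3). Count: 2.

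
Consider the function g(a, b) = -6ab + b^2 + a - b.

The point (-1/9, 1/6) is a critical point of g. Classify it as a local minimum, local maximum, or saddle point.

saddle point

The Hessian of g is constant: H = [[0, -6], [-6, 2]].
det(H) = 0·2 − (-6)² = -36.
Since det(H) < 0, H is indefinite and the critical point is a saddle point.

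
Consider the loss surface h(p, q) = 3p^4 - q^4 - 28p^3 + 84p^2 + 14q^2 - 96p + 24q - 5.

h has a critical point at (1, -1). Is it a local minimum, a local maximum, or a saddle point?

local minimum

The mixed partial ∂²h/∂p∂q is 0, so the Hessian at any point is diag(h_pp, h_qq) = diag(12(3p^2 - 14p + 14), 4(-3q^2 + 7)).
At (1, -1): H = diag(36, 16).
Both eigenvalues are positive, so H is positive definite: a local minimum.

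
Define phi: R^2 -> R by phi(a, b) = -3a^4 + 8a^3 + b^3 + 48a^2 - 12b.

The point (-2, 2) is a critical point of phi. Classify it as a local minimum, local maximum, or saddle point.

The mixed partial ∂²phi/∂a∂b is 0, so the Hessian at any point is diag(phi_aa, phi_bb) = diag(12(-3a^2 + 4a + 8), 6b).
At (-2, 2): H = diag(-144, 12).
The eigenvalues have opposite signs, so H is indefinite: a saddle point.

saddle point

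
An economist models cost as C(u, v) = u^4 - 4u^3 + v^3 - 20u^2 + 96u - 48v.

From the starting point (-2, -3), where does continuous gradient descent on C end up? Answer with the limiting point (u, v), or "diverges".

C is separable, so gradient descent decouples: u follows -∂C/∂u, v follows -∂C/∂v.
∂C/∂u = 4(u - 4)(u - 2)(u + 3); at u=-2 this is 96, so u decreases.
∂C/∂v = 3(v - 4)(v + 4); at v=-3 this is -21, so v increases.
u converges to its nearest critical value -3 (a local min of the u-part); v converges to 4. The iterate converges to (-3, 4).

(-3, 4)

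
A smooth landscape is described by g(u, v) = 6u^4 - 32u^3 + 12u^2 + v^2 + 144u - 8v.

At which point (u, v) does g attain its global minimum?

g(u,v) separates as P(u) + Q(v), so its minimum is min P + min Q.
P'(u) = 24(u - 3)(u - 2)(u + 1) vanishes at u ∈ {-1, 2, 3}; Q'(v) = 2v - 8 vanishes at v ∈ {4}.
Local minima of P (where P''>0): P(-1)=-94, P(3)=162. Local minima of Q: Q(4)=-16.
So the global minimum of g is P(-1) + Q(4) = -94 − 16 = -110, attained at (-1, 4).

(-1, 4)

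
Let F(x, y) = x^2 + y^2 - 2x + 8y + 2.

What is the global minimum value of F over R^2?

-15

F(x,y) separates as P(x) + Q(y) + 2, so its minimum is min P + min Q + 2.
P'(x) = 2x - 2 vanishes at x ∈ {1}; Q'(y) = 2y + 8 vanishes at y ∈ {-4}.
Local minima of P (where P''>0): P(1)=-1. Local minima of Q: Q(-4)=-16.
So the global minimum of F is P(1) + Q(-4) + 2 = -1 − 16 + 2 = -15, attained at (1, -4).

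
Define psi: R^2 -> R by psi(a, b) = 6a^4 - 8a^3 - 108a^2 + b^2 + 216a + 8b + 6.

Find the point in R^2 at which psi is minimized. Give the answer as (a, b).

(-3, -4)

psi(a,b) separates as P(a) + Q(b) + 6, so its minimum is min P + min Q + 6.
P'(a) = 24(a - 3)(a - 1)(a + 3) vanishes at a ∈ {-3, 1, 3}; Q'(b) = 2b + 8 vanishes at b ∈ {-4}.
Local minima of P (where P''>0): P(-3)=-918, P(3)=-54. Local minima of Q: Q(-4)=-16.
So the global minimum of psi is P(-3) + Q(-4) + 6 = -918 − 16 + 6 = -928, attained at (-3, -4).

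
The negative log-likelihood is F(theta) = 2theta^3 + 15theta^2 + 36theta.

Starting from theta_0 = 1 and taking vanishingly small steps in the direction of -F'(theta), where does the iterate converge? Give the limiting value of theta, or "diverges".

F'(theta) = 6(theta + 2)(theta + 3), so F'(1) = 72.
Gradient descent moves in the -F' direction, i.e. theta is decreasing.
The nearest critical point in that direction is theta = -2, where F'' = 6 > 0 (a local minimum). The iterate converges there.

-2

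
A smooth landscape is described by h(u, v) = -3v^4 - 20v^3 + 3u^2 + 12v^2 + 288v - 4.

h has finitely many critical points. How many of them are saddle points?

2

h separates as a function of u plus a function of v, so ∇h=0 decouples.
∂h/∂u = 6u = 0 at u ∈ {0}; ∂h/∂v = -12(v - 2)(v + 3)(v + 4) = 0 at v ∈ {-4, -3, 2}.
The Hessian is diagonal: diag(h_uu, h_vv). Second derivatives: h_uu(0)=6; h_vv(-4)=-72, h_vv(-3)=60, h_vv(2)=-360.
Saddle points occur where the two diagonal entries have opposite signs: (0, -4), (0, 2). Count: 2.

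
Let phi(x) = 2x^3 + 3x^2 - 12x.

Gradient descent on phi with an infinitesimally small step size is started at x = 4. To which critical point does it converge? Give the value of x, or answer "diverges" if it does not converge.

1

phi'(x) = 6(x - 1)(x + 2), so phi'(4) = 108.
Gradient descent moves in the -phi' direction, i.e. x is decreasing.
The nearest critical point in that direction is x = 1, where phi'' = 18 > 0 (a local minimum). The iterate converges there.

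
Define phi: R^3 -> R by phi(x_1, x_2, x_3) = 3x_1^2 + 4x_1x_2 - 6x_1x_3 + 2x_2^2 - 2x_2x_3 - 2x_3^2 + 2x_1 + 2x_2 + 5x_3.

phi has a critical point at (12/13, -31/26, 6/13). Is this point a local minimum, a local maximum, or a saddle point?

saddle point

The Hessian is constant: H = [[6, 4, -6], [4, 4, -2], [-6, -2, -4]].
Leading principal minors: Δ₁ = 6, Δ₂ = 8, Δ₃ = -104.
The minors fit neither the all-positive nor the alternating-sign pattern, so H is indefinite: a saddle point.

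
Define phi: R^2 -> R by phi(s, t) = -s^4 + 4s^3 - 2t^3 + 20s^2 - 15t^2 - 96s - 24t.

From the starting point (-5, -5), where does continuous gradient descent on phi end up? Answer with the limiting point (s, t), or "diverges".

diverges

phi is separable, so gradient descent decouples: s follows -∂phi/∂s, t follows -∂phi/∂t.
∂phi/∂s = -4(s - 4)(s - 2)(s + 3); at s=-5 this is 504, so s decreases.
∂phi/∂t = -6(t + 1)(t + 4); at t=-5 this is -24, so t increases.
The s-coordinate has no critical point in that direction and runs off to infinity.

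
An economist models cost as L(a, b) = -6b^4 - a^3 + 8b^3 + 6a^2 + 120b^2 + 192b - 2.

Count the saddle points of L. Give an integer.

L separates as a function of a plus a function of b, so ∇L=0 decouples.
∂L/∂a = -3a(a - 4) = 0 at a ∈ {0, 4}; ∂L/∂b = -24(b - 4)(b + 1)(b + 2) = 0 at b ∈ {-2, -1, 4}.
The Hessian is diagonal: diag(L_aa, L_bb). Second derivatives: L_aa(0)=12, L_aa(4)=-12; L_bb(-2)=-144, L_bb(-1)=120, L_bb(4)=-720.
Saddle points occur where the two diagonal entries have opposite signs: (0, -2), (0, 4), (4, -1). Count: 3.

3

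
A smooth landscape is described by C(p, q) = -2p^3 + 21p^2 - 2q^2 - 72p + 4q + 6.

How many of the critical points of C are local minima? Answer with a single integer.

C separates as a function of p plus a function of q, so ∇C=0 decouples.
∂C/∂p = -6(p - 4)(p - 3) = 0 at p ∈ {3, 4}; ∂C/∂q = -4(q - 1) = 0 at q ∈ {1}.
The Hessian is diagonal: diag(C_pp, C_qq). Second derivatives: C_pp(3)=6, C_pp(4)=-6; C_qq(1)=-4.
Local minima occur where both diagonal entries positive: none. Count: 0.

0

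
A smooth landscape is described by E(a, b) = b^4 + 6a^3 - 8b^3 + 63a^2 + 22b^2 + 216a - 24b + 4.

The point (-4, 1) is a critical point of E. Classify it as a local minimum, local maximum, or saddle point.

The mixed partial ∂²E/∂a∂b is 0, so the Hessian at any point is diag(E_aa, E_bb) = diag(18(2a + 7), 4(3b^2 - 12b + 11)).
At (-4, 1): H = diag(-18, 8).
The eigenvalues have opposite signs, so H is indefinite: a saddle point.

saddle point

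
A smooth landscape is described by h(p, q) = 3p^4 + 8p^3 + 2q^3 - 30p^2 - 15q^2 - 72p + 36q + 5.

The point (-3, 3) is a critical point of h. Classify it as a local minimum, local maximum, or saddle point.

local minimum

The mixed partial ∂²h/∂p∂q is 0, so the Hessian at any point is diag(h_pp, h_qq) = diag(12(3p^2 + 4p - 5), 6(2q - 5)).
At (-3, 3): H = diag(120, 6).
Both eigenvalues are positive, so H is positive definite: a local minimum.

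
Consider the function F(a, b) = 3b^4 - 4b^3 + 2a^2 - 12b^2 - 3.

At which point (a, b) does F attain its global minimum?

(0, 2)

F(a,b) separates as P(a) + Q(b) − 3, so its minimum is min P + min Q − 3.
P'(a) = 4a vanishes at a ∈ {0}; Q'(b) = 12b(b - 2)(b + 1) vanishes at b ∈ {-1, 0, 2}.
Local minima of P (where P''>0): P(0)=0. Local minima of Q: Q(-1)=-5, Q(2)=-32.
So the global minimum of F is P(0) + Q(2) − 3 = 0 − 32 − 3 = -35, attained at (0, 2).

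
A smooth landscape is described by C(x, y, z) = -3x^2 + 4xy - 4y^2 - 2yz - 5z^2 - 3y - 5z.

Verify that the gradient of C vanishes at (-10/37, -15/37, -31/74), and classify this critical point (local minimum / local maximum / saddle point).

local maximum

∇C = (-6x + 4y, 4x - 8y - 2z - 3, -2y - 10z - 5); substituting (-10/37, -15/37, -31/74) gives ∇C = (0, 0, 0), so (-10/37, -15/37, -31/74) is indeed a critical point.
The Hessian is constant: H = [[-6, 4, 0], [4, -8, -2], [0, -2, -10]].
Leading principal minors: Δ₁ = -6, Δ₂ = 32, Δ₃ = -296.
The minors alternate sign starting negative (−, +, −), so H is negative definite: a local maximum.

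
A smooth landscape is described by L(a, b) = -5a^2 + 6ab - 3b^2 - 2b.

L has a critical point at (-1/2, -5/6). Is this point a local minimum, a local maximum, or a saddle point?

local maximum

The Hessian of L is constant: H = [[-10, 6], [6, -6]].
det(H) = (-10)·(-6) − 6² = 24.
det(H) > 0 and tr(H) = -16 < 0, so H is negative definite and the point is a local maximum.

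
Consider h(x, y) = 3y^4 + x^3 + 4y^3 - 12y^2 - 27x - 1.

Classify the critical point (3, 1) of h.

local minimum

The mixed partial ∂²h/∂x∂y is 0, so the Hessian at any point is diag(h_xx, h_yy) = diag(6x, 12(3y^2 + 2y - 2)).
At (3, 1): H = diag(18, 36).
Both eigenvalues are positive, so H is positive definite: a local minimum.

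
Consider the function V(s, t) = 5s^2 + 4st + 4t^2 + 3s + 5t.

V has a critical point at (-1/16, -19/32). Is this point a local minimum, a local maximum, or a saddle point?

local minimum

The Hessian of V is constant: H = [[10, 4], [4, 8]].
det(H) = 10·8 − 4² = 64.
det(H) > 0 and tr(H) = 18 > 0, so H is positive definite and the point is a local minimum.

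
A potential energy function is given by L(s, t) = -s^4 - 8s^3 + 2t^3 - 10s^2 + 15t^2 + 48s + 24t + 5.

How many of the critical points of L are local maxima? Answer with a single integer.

2

L separates as a function of s plus a function of t, so ∇L=0 decouples.
∂L/∂s = -4(s - 1)(s + 3)(s + 4) = 0 at s ∈ {-4, -3, 1}; ∂L/∂t = 6(t + 1)(t + 4) = 0 at t ∈ {-4, -1}.
The Hessian is diagonal: diag(L_ss, L_tt). Second derivatives: L_ss(-4)=-20, L_ss(-3)=16, L_ss(1)=-80; L_tt(-4)=-18, L_tt(-1)=18.
Local maxima occur where both diagonal entries negative: (-4, -4), (1, -4). Count: 2.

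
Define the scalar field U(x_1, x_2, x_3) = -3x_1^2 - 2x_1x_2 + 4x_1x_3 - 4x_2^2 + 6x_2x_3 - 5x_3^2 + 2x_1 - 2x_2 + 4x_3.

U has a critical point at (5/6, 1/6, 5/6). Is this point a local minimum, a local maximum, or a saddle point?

The Hessian is constant: H = [[-6, -2, 4], [-2, -8, 6], [4, 6, -10]].
Leading principal minors: Δ₁ = -6, Δ₂ = 44, Δ₃ = -192.
The minors alternate sign starting negative (−, +, −), so H is negative definite: a local maximum.

local maximum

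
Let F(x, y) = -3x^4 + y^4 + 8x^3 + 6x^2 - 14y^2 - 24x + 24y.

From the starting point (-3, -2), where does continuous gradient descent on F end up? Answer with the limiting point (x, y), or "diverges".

F is separable, so gradient descent decouples: x follows -∂F/∂x, y follows -∂F/∂y.
∂F/∂x = -12(x - 2)(x - 1)(x + 1); at x=-3 this is 480, so x decreases.
∂F/∂y = 4(y - 2)(y - 1)(y + 3); at y=-2 this is 48, so y decreases.
The x-coordinate has no critical point in that direction and runs off to infinity.

diverges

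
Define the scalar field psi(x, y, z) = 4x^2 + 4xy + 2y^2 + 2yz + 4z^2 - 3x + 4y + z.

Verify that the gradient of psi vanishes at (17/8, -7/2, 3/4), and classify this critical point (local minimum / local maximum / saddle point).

∇psi = (8x + 4y - 3, 4x + 4y + 2z + 4, 2y + 8z + 1); substituting (17/8, -7/2, 3/4) gives ∇psi = (0, 0, 0), so (17/8, -7/2, 3/4) is indeed a critical point.
The Hessian is constant: H = [[8, 4, 0], [4, 4, 2], [0, 2, 8]].
Leading principal minors: Δ₁ = 8, Δ₂ = 16, Δ₃ = 96.
All leading minors are positive, so H is positive definite: a local minimum.

local minimum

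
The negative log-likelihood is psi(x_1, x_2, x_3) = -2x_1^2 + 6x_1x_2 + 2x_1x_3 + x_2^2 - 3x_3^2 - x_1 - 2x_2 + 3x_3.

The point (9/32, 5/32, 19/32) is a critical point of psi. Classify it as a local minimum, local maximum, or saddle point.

saddle point

The Hessian is constant: H = [[-4, 6, 2], [6, 2, 0], [2, 0, -6]].
Leading principal minors: Δ₁ = -4, Δ₂ = -44, Δ₃ = 256.
The minors fit neither the all-positive nor the alternating-sign pattern, so H is indefinite: a saddle point.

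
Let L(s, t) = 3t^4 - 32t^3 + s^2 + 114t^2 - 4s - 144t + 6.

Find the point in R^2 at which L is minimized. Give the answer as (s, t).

(2, 1)

L(s,t) separates as P(s) + Q(t) + 6, so its minimum is min P + min Q + 6.
P'(s) = 2s - 4 vanishes at s ∈ {2}; Q'(t) = 12(t - 4)(t - 3)(t - 1) vanishes at t ∈ {1, 3, 4}.
Local minima of P (where P''>0): P(2)=-4. Local minima of Q: Q(1)=-59, Q(4)=-32.
So the global minimum of L is P(2) + Q(1) + 6 = -4 − 59 + 6 = -57, attained at (2, 1).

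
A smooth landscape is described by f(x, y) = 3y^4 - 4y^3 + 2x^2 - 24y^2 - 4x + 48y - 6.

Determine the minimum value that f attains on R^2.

f(x,y) separates as P(x) + Q(y) − 6, so its minimum is min P + min Q − 6.
P'(x) = 4x - 4 vanishes at x ∈ {1}; Q'(y) = 12(y - 2)(y - 1)(y + 2) vanishes at y ∈ {-2, 1, 2}.
Local minima of P (where P''>0): P(1)=-2. Local minima of Q: Q(-2)=-112, Q(2)=16.
So the global minimum of f is P(1) + Q(-2) − 6 = -2 − 112 − 6 = -120, attained at (1, -2).

-120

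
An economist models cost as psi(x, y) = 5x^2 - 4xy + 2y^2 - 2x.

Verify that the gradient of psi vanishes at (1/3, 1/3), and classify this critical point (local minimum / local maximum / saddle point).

∇psi = (10x - 4y - 2, -4x + 4y); substituting (1/3, 1/3) gives ∇psi = (0, 0), so (1/3, 1/3) is indeed a critical point.
The Hessian of psi is constant: H = [[10, -4], [-4, 4]].
det(H) = 10·4 − (-4)² = 24.
det(H) > 0 and tr(H) = 14 > 0, so H is positive definite and the point is a local minimum.

local minimum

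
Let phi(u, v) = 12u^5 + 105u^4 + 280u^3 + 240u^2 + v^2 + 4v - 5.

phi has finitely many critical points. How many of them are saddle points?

2

phi separates as a function of u plus a function of v, so ∇phi=0 decouples.
∂phi/∂u = 60u(u + 1)(u + 2)(u + 4) = 0 at u ∈ {-4, -2, -1, 0}; ∂phi/∂v = 2(v + 2) = 0 at v ∈ {-2}.
The Hessian is diagonal: diag(phi_uu, phi_vv). Second derivatives: phi_uu(-4)=-1440, phi_uu(-2)=240, phi_uu(-1)=-180, phi_uu(0)=480; phi_vv(-2)=2.
Saddle points occur where the two diagonal entries have opposite signs: (-4, -2), (-1, -2). Count: 2.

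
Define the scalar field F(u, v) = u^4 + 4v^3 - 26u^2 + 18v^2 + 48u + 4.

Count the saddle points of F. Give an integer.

F separates as a function of u plus a function of v, so ∇F=0 decouples.
∂F/∂u = 4(u - 3)(u - 1)(u + 4) = 0 at u ∈ {-4, 1, 3}; ∂F/∂v = 12v(v + 3) = 0 at v ∈ {-3, 0}.
The Hessian is diagonal: diag(F_uu, F_vv). Second derivatives: F_uu(-4)=140, F_uu(1)=-40, F_uu(3)=56; F_vv(-3)=-36, F_vv(0)=36.
Saddle points occur where the two diagonal entries have opposite signs: (-4, -3), (1, 0), (3, -3). Count: 3.

3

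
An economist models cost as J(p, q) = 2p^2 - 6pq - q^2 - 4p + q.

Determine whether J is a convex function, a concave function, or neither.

neither

J is quadratic, so its Hessian is the constant matrix H = [[4, -6], [-6, -2]].
det(H) = -44, tr(H) = 2.
det(H) < 0, so H is indefinite: neither convex nor concave.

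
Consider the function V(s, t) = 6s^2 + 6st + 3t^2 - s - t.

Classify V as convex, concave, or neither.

convex

V is quadratic, so its Hessian is the constant matrix H = [[12, 6], [6, 6]].
det(H) = 36, tr(H) = 18.
det(H) > 0 and tr(H) > 0, so H is positive definite everywhere: convex.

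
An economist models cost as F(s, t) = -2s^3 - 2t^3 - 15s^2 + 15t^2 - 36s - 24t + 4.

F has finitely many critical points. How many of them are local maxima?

1

F separates as a function of s plus a function of t, so ∇F=0 decouples.
∂F/∂s = -6(s + 2)(s + 3) = 0 at s ∈ {-3, -2}; ∂F/∂t = -6(t - 4)(t - 1) = 0 at t ∈ {1, 4}.
The Hessian is diagonal: diag(F_ss, F_tt). Second derivatives: F_ss(-3)=6, F_ss(-2)=-6; F_tt(1)=18, F_tt(4)=-18.
Local maxima occur where both diagonal entries negative: (-2, 4). Count: 1.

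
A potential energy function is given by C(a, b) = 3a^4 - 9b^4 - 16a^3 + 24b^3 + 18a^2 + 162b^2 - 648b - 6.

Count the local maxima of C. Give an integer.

C separates as a function of a plus a function of b, so ∇C=0 decouples.
∂C/∂a = 12a(a - 3)(a - 1) = 0 at a ∈ {0, 1, 3}; ∂C/∂b = -36(b - 3)(b - 2)(b + 3) = 0 at b ∈ {-3, 2, 3}.
The Hessian is diagonal: diag(C_aa, C_bb). Second derivatives: C_aa(0)=36, C_aa(1)=-24, C_aa(3)=72; C_bb(-3)=-1080, C_bb(2)=180, C_bb(3)=-216.
Local maxima occur where both diagonal entries negative: (1, -3), (1, 3). Count: 2.

2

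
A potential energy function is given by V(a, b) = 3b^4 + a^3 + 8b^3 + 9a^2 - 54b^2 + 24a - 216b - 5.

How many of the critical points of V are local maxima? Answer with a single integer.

V separates as a function of a plus a function of b, so ∇V=0 decouples.
∂V/∂a = 3(a + 2)(a + 4) = 0 at a ∈ {-4, -2}; ∂V/∂b = 12(b - 3)(b + 2)(b + 3) = 0 at b ∈ {-3, -2, 3}.
The Hessian is diagonal: diag(V_aa, V_bb). Second derivatives: V_aa(-4)=-6, V_aa(-2)=6; V_bb(-3)=72, V_bb(-2)=-60, V_bb(3)=360.
Local maxima occur where both diagonal entries negative: (-4, -2). Count: 1.

1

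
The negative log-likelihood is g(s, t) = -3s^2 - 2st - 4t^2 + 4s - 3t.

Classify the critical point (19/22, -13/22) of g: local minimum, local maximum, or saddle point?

local maximum

The Hessian of g is constant: H = [[-6, -2], [-2, -8]].
det(H) = (-6)·(-8) − (-2)² = 44.
det(H) > 0 and tr(H) = -14 < 0, so H is negative definite and the point is a local maximum.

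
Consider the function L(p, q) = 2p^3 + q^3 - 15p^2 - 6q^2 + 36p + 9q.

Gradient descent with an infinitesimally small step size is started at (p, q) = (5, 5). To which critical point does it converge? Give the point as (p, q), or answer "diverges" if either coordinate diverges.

(3, 3)

L is separable, so gradient descent decouples: p follows -∂L/∂p, q follows -∂L/∂q.
∂L/∂p = 6(p - 3)(p - 2); at p=5 this is 36, so p decreases.
∂L/∂q = 3(q - 3)(q - 1); at q=5 this is 24, so q decreases.
p converges to its nearest critical value 3 (a local min of the p-part); q converges to 3. The iterate converges to (3, 3).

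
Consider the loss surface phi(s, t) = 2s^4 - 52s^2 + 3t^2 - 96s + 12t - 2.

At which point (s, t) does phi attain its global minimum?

(4, -2)

phi(s,t) separates as P(s) + Q(t) − 2, so its minimum is min P + min Q − 2.
P'(s) = 8(s - 4)(s + 1)(s + 3) vanishes at s ∈ {-3, -1, 4}; Q'(t) = 6(t + 2) vanishes at t ∈ {-2}.
Local minima of P (where P''>0): P(-3)=-18, P(4)=-704. Local minima of Q: Q(-2)=-12.
So the global minimum of phi is P(4) + Q(-2) − 2 = -704 − 12 − 2 = -718, attained at (4, -2).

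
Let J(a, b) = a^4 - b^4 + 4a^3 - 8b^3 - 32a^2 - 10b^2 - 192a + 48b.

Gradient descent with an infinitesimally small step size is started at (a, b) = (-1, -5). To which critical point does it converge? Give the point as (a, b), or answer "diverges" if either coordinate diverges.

J is separable, so gradient descent decouples: a follows -∂J/∂a, b follows -∂J/∂b.
∂J/∂a = 4(a - 4)(a + 3)(a + 4); at a=-1 this is -120, so a increases.
∂J/∂b = -4(b - 1)(b + 3)(b + 4); at b=-5 this is 48, so b decreases.
The b-coordinate has no critical point in that direction and runs off to infinity.

diverges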